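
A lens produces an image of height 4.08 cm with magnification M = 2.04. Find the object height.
ho = |hi|/|M| = 2 cm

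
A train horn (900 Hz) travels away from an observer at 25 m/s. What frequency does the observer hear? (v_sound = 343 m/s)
f_obs = f·v/(v + v_s) = 838.9 Hz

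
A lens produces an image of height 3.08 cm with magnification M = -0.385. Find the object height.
ho = |hi|/|M| = 8 cm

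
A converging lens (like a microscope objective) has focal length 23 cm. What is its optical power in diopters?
P = 1/f = 4.348 D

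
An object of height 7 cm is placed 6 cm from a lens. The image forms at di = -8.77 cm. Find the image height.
hi = (-di/do) × ho = 10.23 cm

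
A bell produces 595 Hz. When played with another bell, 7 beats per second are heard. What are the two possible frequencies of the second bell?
f₂ = 595 ± 7 Hz → 602 Hz or 588 Hz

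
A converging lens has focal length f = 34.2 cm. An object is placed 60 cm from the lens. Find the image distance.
1/di = 1/f − 1/do → di = 79.53 cm (real image)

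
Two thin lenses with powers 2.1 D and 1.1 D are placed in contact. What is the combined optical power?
P_total = P₁ + P₂ = 3.2 D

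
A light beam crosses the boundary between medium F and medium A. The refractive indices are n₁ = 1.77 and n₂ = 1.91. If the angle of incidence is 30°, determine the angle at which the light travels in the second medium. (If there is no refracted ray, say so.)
sin θ₂ = (n₁/n₂)·sin θ₁ = 0.4634 → θ₂ = 27.6°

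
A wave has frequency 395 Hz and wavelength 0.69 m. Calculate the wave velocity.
v = fλ = 272.5 m/s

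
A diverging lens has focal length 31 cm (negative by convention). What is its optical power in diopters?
P = 1/f = -3.226 D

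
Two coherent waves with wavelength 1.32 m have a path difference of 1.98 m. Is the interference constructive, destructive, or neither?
destructive — path difference = 1.5λ, an odd multiple of λ/2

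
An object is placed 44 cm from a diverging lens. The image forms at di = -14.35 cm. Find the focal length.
1/f = 1/do + 1/di → f = -21.3 cm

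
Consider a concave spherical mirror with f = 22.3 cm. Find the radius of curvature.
R = 2|f| = 44.6 cm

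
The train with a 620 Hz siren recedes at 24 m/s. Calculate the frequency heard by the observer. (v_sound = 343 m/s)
f_obs = f·v/(v + v_s) = 579.5 Hz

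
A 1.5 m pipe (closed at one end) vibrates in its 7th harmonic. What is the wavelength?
λₙ = 4L/n = 0.8571 m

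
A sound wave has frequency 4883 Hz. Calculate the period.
T = 1/f = 2.048 × 10⁻⁴ s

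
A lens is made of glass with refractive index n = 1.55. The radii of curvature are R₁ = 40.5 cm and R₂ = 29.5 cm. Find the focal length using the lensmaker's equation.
1/f = (n − 1)(1/R₁ − 1/R₂) → f = -197.5 cm (diverging lens)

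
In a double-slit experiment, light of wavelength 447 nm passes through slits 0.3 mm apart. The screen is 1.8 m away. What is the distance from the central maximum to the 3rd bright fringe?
y = mλL/d = 8.046 mm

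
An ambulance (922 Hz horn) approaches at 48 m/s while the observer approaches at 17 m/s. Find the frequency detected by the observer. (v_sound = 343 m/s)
f_obs = f·(v + v_o)/(v − v_s) = 1125 Hz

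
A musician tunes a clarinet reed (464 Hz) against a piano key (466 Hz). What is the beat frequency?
2 Hz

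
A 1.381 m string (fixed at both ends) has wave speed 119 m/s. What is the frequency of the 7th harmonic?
fₙ = nv/(2L) = 301.6 Hz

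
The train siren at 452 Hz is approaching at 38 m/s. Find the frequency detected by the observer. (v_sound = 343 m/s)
f_obs = f·v/(v − v_s) = 508.3 Hz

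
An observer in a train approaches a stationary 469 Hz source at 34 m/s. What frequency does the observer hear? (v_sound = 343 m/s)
f_obs = f·(v + v_o)/v = 515.5 Hz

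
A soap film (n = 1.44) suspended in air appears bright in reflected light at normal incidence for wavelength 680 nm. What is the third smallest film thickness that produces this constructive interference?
2nt = (m − ½)λ with m = 3 → t = (m − ½)λ/(2n) = 590.3 nm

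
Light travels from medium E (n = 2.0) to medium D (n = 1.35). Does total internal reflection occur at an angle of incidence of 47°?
θc = arcsin(n₂/n₁) = 42.45°; 47° > θc, so yes — total internal reflection.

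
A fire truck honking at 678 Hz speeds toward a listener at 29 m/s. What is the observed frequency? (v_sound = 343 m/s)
f_obs = f·v/(v − v_s) = 740.6 Hz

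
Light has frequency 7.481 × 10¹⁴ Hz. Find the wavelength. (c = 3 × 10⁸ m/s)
λ = c/f = 401 nm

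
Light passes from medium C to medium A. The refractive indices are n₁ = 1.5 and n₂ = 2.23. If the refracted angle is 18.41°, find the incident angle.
sin θ₁ = (n₂/n₁)·sin θ₂ → θ₁ = 28°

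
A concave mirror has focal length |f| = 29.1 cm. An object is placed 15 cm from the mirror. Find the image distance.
f = +29.1 cm (concave); 1/di = 1/f − 1/do → di = -30.96 cm (virtual image, behind mirror)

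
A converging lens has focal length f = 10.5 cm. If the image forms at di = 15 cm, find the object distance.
1/do = 1/f − 1/di → do = 35 cm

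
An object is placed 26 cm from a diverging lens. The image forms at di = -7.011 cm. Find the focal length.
1/f = 1/do + 1/di → f = -9.6 cm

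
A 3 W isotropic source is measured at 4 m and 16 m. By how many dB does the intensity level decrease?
Δβ = 20·log₁₀(r₂/r₁) = 12.04 dB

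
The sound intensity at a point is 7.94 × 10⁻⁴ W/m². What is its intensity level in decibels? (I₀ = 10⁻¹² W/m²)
β = 10·log₁₀(I/I₀) = 89 dB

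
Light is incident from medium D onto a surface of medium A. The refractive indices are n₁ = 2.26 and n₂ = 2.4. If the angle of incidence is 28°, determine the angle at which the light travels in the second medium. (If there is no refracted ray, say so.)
sin θ₂ = (n₁/n₂)·sin θ₁ = 0.4421 → θ₂ = 26.24°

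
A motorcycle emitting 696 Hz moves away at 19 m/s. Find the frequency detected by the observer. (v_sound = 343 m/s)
f_obs = f·v/(v + v_s) = 659.5 Hz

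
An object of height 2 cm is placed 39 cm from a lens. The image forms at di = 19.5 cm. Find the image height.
hi = (-di/do) × ho = -1 cm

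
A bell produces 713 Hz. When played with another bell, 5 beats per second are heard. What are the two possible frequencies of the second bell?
f₂ = 713 ± 5 Hz → 718 Hz or 708 Hz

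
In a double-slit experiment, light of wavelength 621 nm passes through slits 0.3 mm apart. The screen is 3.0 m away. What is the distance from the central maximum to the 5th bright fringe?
y = mλL/d = 31.05 mm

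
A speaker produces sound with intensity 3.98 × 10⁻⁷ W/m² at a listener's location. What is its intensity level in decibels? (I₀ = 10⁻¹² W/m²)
β = 10·log₁₀(I/I₀) = 56 dB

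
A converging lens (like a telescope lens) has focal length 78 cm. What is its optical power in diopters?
P = 1/f = 1.282 D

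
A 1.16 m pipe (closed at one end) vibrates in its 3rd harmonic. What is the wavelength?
λₙ = 4L/n = 1.547 m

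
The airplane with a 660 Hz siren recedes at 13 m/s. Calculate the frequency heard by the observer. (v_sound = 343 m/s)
f_obs = f·v/(v + v_s) = 635.9 Hz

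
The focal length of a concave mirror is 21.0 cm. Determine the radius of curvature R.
R = 2|f| = 42 cm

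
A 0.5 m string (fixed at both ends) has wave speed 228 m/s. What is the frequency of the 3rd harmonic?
fₙ = nv/(2L) = 684 Hz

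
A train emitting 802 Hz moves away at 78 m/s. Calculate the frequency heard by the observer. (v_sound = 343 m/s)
f_obs = f·v/(v + v_s) = 653.4 Hz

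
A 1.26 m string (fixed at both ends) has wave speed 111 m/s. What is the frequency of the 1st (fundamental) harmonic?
fₙ = nv/(2L) = 44.05 Hz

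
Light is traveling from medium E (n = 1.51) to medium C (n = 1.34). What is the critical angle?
θc = arcsin(n₂/n₁) = 62.55°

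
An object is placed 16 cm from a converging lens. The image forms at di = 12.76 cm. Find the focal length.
1/f = 1/do + 1/di → f = 7.099 cm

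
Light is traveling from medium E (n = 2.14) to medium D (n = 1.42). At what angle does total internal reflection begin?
θc = arcsin(n₂/n₁) = 41.57°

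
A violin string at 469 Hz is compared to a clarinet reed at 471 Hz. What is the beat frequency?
2 Hz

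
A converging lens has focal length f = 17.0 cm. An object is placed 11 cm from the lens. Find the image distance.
1/di = 1/f − 1/do → di = -31.17 cm (virtual image)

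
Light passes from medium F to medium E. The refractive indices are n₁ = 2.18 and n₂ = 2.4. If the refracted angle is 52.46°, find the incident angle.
sin θ₁ = (n₂/n₁)·sin θ₂ → θ₁ = 60.8°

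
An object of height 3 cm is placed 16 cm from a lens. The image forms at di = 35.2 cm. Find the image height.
hi = (-di/do) × ho = -6.6 cm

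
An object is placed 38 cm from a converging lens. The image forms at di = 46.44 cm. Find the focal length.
1/f = 1/do + 1/di → f = 20.9 cm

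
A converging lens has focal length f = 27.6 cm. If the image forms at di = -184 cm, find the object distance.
1/do = 1/f − 1/di → do = 24 cm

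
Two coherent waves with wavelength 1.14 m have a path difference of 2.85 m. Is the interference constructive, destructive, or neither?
destructive — path difference = 2.5λ, an odd multiple of λ/2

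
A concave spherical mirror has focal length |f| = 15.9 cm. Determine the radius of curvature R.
R = 2|f| = 31.8 cm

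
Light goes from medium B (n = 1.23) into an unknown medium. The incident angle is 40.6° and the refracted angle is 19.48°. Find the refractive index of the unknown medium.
n₂ = n₁·sin θ₁ / sin θ₂ = 2.4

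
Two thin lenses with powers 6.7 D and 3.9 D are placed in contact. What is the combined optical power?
P_total = P₁ + P₂ = 10.6 D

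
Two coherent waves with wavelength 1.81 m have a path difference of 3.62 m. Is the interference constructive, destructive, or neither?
constructive — path difference = 2λ, a whole number of wavelengths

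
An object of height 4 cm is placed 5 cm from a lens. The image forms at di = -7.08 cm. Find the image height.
hi = (-di/do) × ho = 5.664 cm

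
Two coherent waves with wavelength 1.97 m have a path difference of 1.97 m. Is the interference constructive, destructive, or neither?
constructive — path difference = 1λ, a whole number of wavelengths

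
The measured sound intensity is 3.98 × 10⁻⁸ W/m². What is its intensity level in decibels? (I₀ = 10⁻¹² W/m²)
β = 10·log₁₀(I/I₀) = 46 dB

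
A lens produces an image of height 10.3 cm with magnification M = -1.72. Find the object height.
ho = |hi|/|M| = 5.988 cm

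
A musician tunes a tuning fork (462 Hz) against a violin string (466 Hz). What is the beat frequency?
4 Hz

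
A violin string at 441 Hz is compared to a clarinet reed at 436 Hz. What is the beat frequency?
5 Hz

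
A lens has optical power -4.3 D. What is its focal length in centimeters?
f = 1/P = -23.26 cm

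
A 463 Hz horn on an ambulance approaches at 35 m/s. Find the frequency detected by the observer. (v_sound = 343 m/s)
f_obs = f·v/(v − v_s) = 515.6 Hz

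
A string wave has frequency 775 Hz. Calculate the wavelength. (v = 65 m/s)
λ = v/f = 0.08387 m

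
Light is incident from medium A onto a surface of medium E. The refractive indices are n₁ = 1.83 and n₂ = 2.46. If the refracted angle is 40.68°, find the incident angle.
sin θ₁ = (n₂/n₁)·sin θ₂ → θ₁ = 61.19°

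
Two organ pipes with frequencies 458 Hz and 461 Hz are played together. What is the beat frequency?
3 Hz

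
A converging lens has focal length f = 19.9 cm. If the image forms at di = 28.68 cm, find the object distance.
1/do = 1/f − 1/di → do = 65 cm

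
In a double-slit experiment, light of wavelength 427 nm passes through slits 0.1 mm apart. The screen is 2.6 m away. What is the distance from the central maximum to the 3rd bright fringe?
y = mλL/d = 33.31 mm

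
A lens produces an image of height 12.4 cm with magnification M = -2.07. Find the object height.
ho = |hi|/|M| = 5.99 cm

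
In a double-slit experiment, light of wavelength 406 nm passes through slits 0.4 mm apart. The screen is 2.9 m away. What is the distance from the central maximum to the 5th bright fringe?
y = mλL/d = 14.72 mm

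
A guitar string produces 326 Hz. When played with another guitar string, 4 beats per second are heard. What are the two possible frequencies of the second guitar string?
f₂ = 326 ± 4 Hz → 330 Hz or 322 Hz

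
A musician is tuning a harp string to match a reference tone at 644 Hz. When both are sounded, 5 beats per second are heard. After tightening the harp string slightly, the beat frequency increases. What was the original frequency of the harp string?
649 Hz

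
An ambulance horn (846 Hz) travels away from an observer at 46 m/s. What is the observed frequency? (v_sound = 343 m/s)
f_obs = f·v/(v + v_s) = 746 Hz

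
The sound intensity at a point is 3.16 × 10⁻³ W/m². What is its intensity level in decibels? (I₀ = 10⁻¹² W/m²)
β = 10·log₁₀(I/I₀) = 95 dB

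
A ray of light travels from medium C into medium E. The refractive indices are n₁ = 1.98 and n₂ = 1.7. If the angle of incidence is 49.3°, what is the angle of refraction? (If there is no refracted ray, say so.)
sin θ₂ = (n₁/n₂)·sin θ₁ = 0.883 → θ₂ = 62.01°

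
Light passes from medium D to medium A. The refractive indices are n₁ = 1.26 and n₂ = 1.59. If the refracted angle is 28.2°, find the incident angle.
sin θ₁ = (n₂/n₁)·sin θ₂ → θ₁ = 36.61°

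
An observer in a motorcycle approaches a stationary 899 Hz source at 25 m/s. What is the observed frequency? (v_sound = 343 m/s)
f_obs = f·(v + v_o)/v = 964.5 Hz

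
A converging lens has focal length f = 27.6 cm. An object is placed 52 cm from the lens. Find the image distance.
1/di = 1/f − 1/do → di = 58.82 cm (real image)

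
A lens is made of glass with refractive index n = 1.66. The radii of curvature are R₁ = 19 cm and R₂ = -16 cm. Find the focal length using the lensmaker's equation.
1/f = (n − 1)(1/R₁ − 1/R₂) → f = 13.16 cm (converging lens)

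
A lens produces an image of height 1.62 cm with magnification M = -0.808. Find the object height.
ho = |hi|/|M| = 2.005 cm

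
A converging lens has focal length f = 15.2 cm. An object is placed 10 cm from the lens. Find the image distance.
1/di = 1/f − 1/do → di = -29.23 cm (virtual image)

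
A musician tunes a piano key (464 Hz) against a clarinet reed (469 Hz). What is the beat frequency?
5 Hz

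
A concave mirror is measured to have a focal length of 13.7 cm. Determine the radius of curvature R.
R = 2|f| = 27.4 cm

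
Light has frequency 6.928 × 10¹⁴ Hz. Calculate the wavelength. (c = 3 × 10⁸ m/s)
λ = c/f = 433 nm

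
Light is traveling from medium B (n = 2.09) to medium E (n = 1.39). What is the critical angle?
θc = arcsin(n₂/n₁) = 41.69°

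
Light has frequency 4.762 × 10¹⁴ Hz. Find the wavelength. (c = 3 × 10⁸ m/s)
λ = c/f = 630 nm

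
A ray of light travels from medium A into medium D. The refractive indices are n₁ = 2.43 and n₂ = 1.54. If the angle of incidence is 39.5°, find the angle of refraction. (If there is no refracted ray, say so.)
sin θ₂ = (n₁/n₂)·sin θ₁ = 1.004 > 1, so there is no refracted ray — the light undergoes total internal reflection.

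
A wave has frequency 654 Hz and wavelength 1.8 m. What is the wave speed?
v = fλ = 1177 m/s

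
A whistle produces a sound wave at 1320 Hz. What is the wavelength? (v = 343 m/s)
λ = v/f = 0.2598 m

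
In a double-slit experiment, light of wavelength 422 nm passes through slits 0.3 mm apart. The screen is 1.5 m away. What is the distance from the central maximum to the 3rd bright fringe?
y = mλL/d = 6.33 mm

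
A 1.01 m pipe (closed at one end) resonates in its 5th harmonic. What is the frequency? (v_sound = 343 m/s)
fₙ = nv/(4L) = 424.5 Hz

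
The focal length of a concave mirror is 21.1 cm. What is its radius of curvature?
R = 2|f| = 42.2 cm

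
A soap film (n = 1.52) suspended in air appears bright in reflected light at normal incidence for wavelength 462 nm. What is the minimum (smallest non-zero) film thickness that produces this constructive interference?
2nt = (m − ½)λ with m = 1 → t = (m − ½)λ/(2n) = 75.99 nm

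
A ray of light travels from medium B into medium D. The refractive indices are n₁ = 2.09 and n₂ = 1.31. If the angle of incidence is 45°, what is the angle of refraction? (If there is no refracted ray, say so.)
sin θ₂ = (n₁/n₂)·sin θ₁ = 1.128 > 1, so there is no refracted ray — the light undergoes total internal reflection.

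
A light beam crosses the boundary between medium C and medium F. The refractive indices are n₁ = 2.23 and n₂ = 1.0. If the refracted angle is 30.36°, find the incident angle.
sin θ₁ = (n₂/n₁)·sin θ₂ → θ₁ = 13.1°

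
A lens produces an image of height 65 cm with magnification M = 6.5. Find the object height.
ho = |hi|/|M| = 10 cm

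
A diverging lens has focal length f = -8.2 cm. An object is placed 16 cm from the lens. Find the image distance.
1/di = 1/f − 1/do → di = -5.421 cm (virtual image)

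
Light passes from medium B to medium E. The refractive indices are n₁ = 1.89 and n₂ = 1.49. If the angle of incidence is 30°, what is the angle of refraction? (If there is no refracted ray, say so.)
sin θ₂ = (n₁/n₂)·sin θ₁ = 0.6342 → θ₂ = 39.36°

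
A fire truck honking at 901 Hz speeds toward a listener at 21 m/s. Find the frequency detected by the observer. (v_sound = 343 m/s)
f_obs = f·v/(v − v_s) = 959.8 Hz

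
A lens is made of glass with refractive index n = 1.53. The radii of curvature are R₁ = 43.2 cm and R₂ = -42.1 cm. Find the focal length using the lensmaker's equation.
1/f = (n − 1)(1/R₁ − 1/R₂) → f = 40.23 cm (converging lens)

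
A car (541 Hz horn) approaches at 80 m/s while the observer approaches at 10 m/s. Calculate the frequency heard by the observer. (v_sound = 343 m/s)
f_obs = f·(v + v_o)/(v − v_s) = 726.1 Hz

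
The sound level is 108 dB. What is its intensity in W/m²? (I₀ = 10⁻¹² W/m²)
I = I₀·10^(β/10) = 6.31 × 10⁻² W/m²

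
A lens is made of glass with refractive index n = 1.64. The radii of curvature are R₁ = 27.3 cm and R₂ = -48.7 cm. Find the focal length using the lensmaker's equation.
1/f = (n − 1)(1/R₁ − 1/R₂) → f = 27.33 cm (converging lens)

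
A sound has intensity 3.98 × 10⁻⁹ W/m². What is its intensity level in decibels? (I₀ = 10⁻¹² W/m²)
β = 10·log₁₀(I/I₀) = 36 dB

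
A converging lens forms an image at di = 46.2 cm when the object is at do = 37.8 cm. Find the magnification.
M = −di/do = -1.222 (inverted image)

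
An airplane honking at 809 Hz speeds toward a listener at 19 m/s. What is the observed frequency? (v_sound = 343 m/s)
f_obs = f·v/(v − v_s) = 856.4 Hz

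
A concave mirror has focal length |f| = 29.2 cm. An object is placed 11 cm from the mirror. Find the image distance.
f = +29.2 cm (concave); 1/di = 1/f − 1/do → di = -17.65 cm (virtual image, behind mirror)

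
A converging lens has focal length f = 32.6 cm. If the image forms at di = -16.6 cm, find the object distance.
1/do = 1/f − 1/di → do = 11 cm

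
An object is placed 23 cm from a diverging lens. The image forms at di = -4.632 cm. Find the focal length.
1/f = 1/do + 1/di → f = -5.8 cm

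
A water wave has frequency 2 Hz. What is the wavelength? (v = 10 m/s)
λ = v/f = 5 m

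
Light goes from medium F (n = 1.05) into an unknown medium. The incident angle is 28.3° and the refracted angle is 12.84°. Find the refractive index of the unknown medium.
n₂ = n₁·sin θ₁ / sin θ₂ = 2.24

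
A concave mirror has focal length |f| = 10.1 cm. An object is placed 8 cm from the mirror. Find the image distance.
f = +10.1 cm (concave); 1/di = 1/f − 1/do → di = -38.48 cm (virtual image, behind mirror)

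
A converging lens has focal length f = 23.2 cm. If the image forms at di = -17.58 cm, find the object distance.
1/do = 1/f − 1/di → do = 10 cm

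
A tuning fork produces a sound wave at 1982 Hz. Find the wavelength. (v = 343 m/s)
λ = v/f = 0.1731 m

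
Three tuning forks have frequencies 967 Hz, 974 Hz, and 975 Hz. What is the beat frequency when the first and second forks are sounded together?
7 Hz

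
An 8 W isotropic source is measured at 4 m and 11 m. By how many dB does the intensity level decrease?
Δβ = 20·log₁₀(r₂/r₁) = 8.787 dB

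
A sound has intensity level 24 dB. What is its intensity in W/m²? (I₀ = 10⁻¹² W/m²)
I = I₀·10^(β/10) = 2.51 × 10⁻¹⁰ W/m²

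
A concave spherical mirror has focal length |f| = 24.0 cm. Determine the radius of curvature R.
R = 2|f| = 48 cm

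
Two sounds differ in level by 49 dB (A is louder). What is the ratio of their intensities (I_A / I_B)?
I_A/I_B = 10^(Δβ/10) = 79430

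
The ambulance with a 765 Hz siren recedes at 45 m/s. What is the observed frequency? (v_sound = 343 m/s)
f_obs = f·v/(v + v_s) = 676.3 Hz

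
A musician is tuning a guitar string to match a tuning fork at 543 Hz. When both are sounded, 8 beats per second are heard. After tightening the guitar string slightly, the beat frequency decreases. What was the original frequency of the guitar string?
535 Hz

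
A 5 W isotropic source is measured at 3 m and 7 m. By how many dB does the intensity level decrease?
Δβ = 20·log₁₀(r₂/r₁) = 7.36 dB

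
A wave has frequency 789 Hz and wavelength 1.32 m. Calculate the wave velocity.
v = fλ = 1041 m/s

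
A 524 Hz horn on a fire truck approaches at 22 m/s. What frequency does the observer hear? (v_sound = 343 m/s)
f_obs = f·v/(v − v_s) = 559.9 Hz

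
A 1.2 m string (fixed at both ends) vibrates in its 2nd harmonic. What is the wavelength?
λₙ = 2L/n = 1.2 m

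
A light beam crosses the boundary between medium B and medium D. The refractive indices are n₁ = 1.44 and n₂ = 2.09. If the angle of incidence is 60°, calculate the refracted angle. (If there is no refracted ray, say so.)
sin θ₂ = (n₁/n₂)·sin θ₁ = 0.5967 → θ₂ = 36.63°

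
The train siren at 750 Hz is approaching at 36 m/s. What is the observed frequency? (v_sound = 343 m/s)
f_obs = f·v/(v − v_s) = 837.9 Hz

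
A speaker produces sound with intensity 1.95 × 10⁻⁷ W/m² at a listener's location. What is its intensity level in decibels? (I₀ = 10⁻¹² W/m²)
β = 10·log₁₀(I/I₀) = 52.9 dB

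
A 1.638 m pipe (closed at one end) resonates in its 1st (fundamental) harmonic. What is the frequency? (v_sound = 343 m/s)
fₙ = nv/(4L) = 52.35 Hz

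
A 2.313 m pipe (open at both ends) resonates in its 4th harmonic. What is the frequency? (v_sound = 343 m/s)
fₙ = nv/(2L) = 296.6 Hz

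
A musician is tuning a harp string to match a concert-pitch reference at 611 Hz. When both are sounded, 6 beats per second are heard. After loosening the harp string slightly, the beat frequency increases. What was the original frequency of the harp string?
605 Hz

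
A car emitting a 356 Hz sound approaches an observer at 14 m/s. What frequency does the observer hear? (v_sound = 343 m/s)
f_obs = f·v/(v − v_s) = 371.1 Hz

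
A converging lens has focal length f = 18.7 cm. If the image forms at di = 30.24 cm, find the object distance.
1/do = 1/f − 1/di → do = 49 cm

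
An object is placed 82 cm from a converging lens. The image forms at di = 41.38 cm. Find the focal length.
1/f = 1/do + 1/di → f = 27.5 cm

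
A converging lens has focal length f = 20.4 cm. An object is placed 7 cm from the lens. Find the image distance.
1/di = 1/f − 1/do → di = -10.66 cm (virtual image)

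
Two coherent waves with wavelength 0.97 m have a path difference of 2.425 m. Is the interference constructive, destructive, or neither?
destructive — path difference = 2.5λ, an odd multiple of λ/2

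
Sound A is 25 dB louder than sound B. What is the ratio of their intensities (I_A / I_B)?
I_A/I_B = 10^(Δβ/10) = 316.2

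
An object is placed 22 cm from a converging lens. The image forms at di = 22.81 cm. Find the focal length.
1/f = 1/do + 1/di → f = 11.2 cm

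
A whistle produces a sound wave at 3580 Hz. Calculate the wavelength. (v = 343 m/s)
λ = v/f = 0.09581 m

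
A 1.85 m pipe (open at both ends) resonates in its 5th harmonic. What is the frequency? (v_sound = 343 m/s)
fₙ = nv/(2L) = 463.5 Hz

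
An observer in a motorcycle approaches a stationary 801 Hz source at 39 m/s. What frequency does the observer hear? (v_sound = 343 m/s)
f_obs = f·(v + v_o)/v = 892.1 Hz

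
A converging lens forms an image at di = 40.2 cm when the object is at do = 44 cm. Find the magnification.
M = −di/do = -0.9136 (inverted image)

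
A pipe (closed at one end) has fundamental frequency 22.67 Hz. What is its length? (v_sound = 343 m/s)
L = v/(4f₁) = 3.783 m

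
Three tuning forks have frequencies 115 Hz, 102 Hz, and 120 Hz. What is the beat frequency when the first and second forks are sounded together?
13 Hz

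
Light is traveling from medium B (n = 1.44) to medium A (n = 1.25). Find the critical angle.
θc = arcsin(n₂/n₁) = 60.23°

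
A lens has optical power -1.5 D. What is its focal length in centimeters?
f = 1/P = -66.67 cm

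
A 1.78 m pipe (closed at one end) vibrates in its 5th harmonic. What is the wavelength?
λₙ = 4L/n = 1.424 m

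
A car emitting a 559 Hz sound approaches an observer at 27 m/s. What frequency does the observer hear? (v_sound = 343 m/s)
f_obs = f·v/(v − v_s) = 606.8 Hz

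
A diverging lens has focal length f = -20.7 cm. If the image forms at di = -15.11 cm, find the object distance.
1/do = 1/f − 1/di → do = 55.95 cm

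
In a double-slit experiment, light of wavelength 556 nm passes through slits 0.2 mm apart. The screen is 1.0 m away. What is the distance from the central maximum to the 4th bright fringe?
y = mλL/d = 11.12 mm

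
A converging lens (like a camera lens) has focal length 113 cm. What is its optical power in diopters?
P = 1/f = 0.885 D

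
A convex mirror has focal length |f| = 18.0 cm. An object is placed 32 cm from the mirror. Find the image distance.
f = −18.0 cm (convex); 1/di = 1/f − 1/do → di = -11.52 cm (virtual image, behind mirror)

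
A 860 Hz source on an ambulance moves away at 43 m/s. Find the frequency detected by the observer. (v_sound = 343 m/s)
f_obs = f·v/(v + v_s) = 764.2 Hz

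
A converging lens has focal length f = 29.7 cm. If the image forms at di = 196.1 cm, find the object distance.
1/do = 1/f − 1/di → do = 35 cm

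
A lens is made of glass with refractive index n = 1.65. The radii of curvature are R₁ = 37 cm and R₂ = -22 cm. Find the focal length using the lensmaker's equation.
1/f = (n − 1)(1/R₁ − 1/R₂) → f = 21.23 cm (converging lens)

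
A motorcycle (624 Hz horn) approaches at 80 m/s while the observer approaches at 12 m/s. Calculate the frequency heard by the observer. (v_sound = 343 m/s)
f_obs = f·(v + v_o)/(v − v_s) = 842.3 Hz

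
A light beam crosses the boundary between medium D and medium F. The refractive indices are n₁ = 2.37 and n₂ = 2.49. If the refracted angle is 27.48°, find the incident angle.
sin θ₁ = (n₂/n₁)·sin θ₂ → θ₁ = 29°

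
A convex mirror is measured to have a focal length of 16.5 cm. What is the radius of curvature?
R = 2|f| = 33 cm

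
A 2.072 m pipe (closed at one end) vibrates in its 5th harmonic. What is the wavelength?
λₙ = 4L/n = 1.658 m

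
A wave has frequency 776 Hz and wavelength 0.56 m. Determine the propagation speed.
v = fλ = 434.6 m/s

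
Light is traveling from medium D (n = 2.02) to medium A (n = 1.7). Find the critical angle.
θc = arcsin(n₂/n₁) = 57.31°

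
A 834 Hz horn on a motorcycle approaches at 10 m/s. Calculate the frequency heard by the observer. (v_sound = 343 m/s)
f_obs = f·v/(v − v_s) = 859 Hz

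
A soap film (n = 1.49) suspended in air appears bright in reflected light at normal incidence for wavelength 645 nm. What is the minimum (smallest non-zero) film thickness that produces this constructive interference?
2nt = (m − ½)λ with m = 1 → t = (m − ½)λ/(2n) = 108.2 nm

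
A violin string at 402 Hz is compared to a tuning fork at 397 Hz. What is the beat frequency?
5 Hz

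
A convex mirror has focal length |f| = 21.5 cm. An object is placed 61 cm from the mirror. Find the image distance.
f = −21.5 cm (convex); 1/di = 1/f − 1/do → di = -15.9 cm (virtual image, behind mirror)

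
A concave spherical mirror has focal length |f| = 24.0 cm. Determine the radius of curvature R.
R = 2|f| = 48 cm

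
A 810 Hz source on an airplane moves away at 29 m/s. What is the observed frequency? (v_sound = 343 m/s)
f_obs = f·v/(v + v_s) = 746.9 Hz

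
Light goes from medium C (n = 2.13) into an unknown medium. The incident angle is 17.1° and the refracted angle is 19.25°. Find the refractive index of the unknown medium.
n₂ = n₁·sin θ₁ / sin θ₂ = 1.9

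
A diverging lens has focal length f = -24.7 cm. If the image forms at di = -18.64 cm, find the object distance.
1/do = 1/f − 1/di → do = 75.97 cm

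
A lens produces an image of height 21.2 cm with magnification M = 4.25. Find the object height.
ho = |hi|/|M| = 4.988 cm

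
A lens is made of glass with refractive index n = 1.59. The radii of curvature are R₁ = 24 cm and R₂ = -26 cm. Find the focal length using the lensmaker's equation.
1/f = (n − 1)(1/R₁ − 1/R₂) → f = 21.15 cm (converging lens)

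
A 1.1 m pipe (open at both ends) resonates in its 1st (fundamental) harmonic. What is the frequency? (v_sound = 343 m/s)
fₙ = nv/(2L) = 155.9 Hz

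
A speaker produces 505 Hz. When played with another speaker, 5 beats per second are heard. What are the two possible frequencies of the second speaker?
f₂ = 505 ± 5 Hz → 510 Hz or 500 Hz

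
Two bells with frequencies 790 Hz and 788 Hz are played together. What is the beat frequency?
2 Hz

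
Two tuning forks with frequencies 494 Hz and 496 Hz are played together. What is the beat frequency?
2 Hz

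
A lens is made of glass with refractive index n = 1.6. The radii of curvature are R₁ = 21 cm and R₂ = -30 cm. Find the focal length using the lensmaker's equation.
1/f = (n − 1)(1/R₁ − 1/R₂) → f = 20.59 cm (converging lens)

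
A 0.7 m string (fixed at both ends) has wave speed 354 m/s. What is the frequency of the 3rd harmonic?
fₙ = nv/(2L) = 758.6 Hz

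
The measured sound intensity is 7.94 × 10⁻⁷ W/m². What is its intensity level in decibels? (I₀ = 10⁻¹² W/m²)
β = 10·log₁₀(I/I₀) = 59 dB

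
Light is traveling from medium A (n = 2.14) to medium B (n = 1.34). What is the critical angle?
θc = arcsin(n₂/n₁) = 38.77°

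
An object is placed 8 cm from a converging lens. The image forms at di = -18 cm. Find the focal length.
1/f = 1/do + 1/di → f = 14.4 cm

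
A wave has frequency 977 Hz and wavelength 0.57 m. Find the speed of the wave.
v = fλ = 556.9 m/s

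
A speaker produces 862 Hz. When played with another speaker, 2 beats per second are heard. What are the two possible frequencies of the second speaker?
f₂ = 862 ± 2 Hz → 864 Hz or 860 Hz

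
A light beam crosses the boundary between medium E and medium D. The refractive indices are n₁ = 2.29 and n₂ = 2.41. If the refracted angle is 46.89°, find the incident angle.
sin θ₁ = (n₂/n₁)·sin θ₂ → θ₁ = 50.2°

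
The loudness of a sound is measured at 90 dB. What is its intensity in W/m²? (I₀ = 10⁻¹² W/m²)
I = I₀·10^(β/10) = 1.00 × 10⁻³ W/m²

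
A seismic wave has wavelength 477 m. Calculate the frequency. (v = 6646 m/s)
f = v/λ = 13.93 Hz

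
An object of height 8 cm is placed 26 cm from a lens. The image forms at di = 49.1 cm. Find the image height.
hi = (-di/do) × ho = -15.11 cm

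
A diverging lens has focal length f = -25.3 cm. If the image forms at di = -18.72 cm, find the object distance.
1/do = 1/f − 1/di → do = 71.98 cm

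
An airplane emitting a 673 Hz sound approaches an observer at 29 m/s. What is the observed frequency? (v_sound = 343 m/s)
f_obs = f·v/(v − v_s) = 735.2 Hz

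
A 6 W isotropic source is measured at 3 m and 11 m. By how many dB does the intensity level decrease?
Δβ = 20·log₁₀(r₂/r₁) = 11.29 dB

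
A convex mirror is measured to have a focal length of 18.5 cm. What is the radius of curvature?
R = 2|f| = 37 cm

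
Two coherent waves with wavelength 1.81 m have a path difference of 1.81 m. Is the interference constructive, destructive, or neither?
constructive — path difference = 1λ, a whole number of wavelengths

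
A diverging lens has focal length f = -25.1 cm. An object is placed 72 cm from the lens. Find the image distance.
1/di = 1/f − 1/do → di = -18.61 cm (virtual image)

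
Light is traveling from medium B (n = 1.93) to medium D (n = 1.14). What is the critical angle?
θc = arcsin(n₂/n₁) = 36.2°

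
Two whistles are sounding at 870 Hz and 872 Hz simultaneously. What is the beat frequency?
2 Hz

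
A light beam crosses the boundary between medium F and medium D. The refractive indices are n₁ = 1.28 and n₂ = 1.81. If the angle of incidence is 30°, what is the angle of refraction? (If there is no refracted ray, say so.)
sin θ₂ = (n₁/n₂)·sin θ₁ = 0.3536 → θ₂ = 20.71°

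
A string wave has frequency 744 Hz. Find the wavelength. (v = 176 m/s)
λ = v/f = 0.2366 m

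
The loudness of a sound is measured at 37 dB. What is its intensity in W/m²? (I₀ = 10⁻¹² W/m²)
I = I₀·10^(β/10) = 5.01 × 10⁻⁹ W/m²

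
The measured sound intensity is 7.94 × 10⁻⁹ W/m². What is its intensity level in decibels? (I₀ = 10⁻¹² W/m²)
β = 10·log₁₀(I/I₀) = 39 dB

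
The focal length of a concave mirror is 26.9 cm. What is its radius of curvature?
R = 2|f| = 53.8 cm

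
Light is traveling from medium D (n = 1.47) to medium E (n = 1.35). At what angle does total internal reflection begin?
θc = arcsin(n₂/n₁) = 66.69°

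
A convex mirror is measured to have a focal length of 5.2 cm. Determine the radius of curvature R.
R = 2|f| = 10.4 cm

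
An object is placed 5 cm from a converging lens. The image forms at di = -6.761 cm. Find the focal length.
1/f = 1/do + 1/di → f = 19.2 cm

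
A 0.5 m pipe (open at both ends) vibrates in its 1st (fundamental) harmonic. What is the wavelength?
λₙ = 2L/n = 1 m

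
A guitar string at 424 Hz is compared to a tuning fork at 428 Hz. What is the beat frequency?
4 Hz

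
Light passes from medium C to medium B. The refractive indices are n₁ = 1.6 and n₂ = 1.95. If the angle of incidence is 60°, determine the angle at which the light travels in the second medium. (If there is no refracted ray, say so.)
sin θ₂ = (n₁/n₂)·sin θ₁ = 0.7106 → θ₂ = 45.28°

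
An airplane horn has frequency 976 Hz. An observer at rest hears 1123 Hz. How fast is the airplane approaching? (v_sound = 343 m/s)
v_s = v·(1 − f/f_obs) = 44.9 m/s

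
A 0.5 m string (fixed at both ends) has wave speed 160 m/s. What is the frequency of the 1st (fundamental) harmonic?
fₙ = nv/(2L) = 160 Hz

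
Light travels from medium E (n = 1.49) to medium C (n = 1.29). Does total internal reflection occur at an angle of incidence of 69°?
θc = arcsin(n₂/n₁) = 59.97°; 69° > θc, so yes — total internal reflection.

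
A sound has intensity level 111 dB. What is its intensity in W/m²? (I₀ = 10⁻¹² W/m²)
I = I₀·10^(β/10) = 1.26 × 10⁻¹ W/m²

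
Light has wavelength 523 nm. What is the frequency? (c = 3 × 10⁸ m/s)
f = c/λ = 5.736 × 10¹⁴ Hz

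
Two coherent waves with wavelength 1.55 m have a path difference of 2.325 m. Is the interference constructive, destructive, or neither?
destructive — path difference = 1.5λ, an odd multiple of λ/2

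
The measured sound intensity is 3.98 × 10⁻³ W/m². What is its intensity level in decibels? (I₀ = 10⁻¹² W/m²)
β = 10·log₁₀(I/I₀) = 96 dB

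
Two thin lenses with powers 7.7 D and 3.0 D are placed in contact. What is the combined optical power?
P_total = P₁ + P₂ = 10.7 D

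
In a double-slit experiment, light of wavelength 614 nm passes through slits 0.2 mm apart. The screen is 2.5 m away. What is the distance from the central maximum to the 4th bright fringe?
y = mλL/d = 30.7 mm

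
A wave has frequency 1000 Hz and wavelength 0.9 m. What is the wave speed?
v = fλ = 900 m/s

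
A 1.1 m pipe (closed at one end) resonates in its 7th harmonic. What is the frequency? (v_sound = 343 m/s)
fₙ = nv/(4L) = 545.7 Hz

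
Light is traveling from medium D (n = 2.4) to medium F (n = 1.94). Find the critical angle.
θc = arcsin(n₂/n₁) = 53.93°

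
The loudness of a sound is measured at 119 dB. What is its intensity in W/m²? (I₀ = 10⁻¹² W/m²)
I = I₀·10^(β/10) = 7.94 × 10⁻¹ W/m²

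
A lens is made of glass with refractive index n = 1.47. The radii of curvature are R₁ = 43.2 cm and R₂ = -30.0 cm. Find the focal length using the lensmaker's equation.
1/f = (n − 1)(1/R₁ − 1/R₂) → f = 37.67 cm (converging lens)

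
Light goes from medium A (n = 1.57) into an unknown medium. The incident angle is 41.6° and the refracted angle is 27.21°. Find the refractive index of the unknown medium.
n₂ = n₁·sin θ₁ / sin θ₂ = 2.28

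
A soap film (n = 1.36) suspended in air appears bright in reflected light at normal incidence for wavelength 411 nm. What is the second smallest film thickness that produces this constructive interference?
2nt = (m − ½)λ with m = 2 → t = (m − ½)λ/(2n) = 226.7 nm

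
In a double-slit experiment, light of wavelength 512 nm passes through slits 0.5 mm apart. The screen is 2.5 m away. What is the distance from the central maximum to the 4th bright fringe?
y = mλL/d = 10.24 mm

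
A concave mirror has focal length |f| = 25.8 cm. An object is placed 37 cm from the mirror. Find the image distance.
f = +25.8 cm (concave); 1/di = 1/f − 1/do → di = 85.23 cm (real image, in front of mirror)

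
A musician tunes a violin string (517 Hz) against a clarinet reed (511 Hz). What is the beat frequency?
6 Hz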